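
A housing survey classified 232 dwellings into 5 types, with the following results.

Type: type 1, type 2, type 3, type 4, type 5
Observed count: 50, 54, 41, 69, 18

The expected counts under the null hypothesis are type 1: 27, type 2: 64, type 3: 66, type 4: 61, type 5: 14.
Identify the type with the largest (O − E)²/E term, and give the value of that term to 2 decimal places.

type 1: (50 − 27)²/27 = 529/27 = 19.593
type 2: (54 − 64)²/64 = 100/64 = 1.563
type 3: (41 − 66)²/66 = 625/66 = 9.470
type 4: (69 − 61)²/61 = 64/61 = 1.049
type 5: (18 − 14)²/14 = 16/14 = 1.143
The largest term is for type 1: 19.59.

type 1, 19.59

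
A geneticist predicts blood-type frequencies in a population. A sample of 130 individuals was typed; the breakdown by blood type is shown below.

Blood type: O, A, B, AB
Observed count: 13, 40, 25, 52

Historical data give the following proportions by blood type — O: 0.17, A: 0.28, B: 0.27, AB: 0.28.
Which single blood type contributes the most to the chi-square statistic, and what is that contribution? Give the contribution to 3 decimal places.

AB, 6.686

Expected counts E_i = n·p_i: 130×0.17 = 22.1, 130×0.28 = 36.4, 130×0.27 = 35.1, 130×0.28 = 36.4.
O: (13 − 22.1)²/22.1 = 82.81/22.1 = 3.7471
A: (40 − 36.4)²/36.4 = 12.96/36.4 = 0.3560
B: (25 − 35.1)²/35.1 = 102.01/35.1 = 2.9063
AB: (52 − 36.4)²/36.4 = 243.36/36.4 = 6.6857
The largest term is for AB: 6.686.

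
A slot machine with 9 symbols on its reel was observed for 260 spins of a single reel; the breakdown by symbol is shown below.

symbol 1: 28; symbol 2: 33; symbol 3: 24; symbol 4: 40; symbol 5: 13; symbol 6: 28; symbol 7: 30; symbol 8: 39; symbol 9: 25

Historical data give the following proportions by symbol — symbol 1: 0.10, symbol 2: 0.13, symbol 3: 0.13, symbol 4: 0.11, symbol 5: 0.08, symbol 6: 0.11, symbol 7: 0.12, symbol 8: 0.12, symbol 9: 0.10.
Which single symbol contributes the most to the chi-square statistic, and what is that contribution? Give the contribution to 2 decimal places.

Expected counts E_i = n·p_i: 260×0.10 = 26, 260×0.13 = 33.8, 260×0.13 = 33.8, 260×0.11 = 28.6, 260×0.08 = 20.8, 260×0.11 = 28.6, 260×0.12 = 31.2, 260×0.12 = 31.2, 260×0.10 = 26.
symbol 1: (28 − 26)²/26 = 4/26 = 0.154
symbol 2: (33 − 33.8)²/33.8 = 0.64/33.8 = 0.019
symbol 3: (24 − 33.8)²/33.8 = 96.04/33.8 = 2.841
symbol 4: (40 − 28.6)²/28.6 = 129.96/28.6 = 4.544
symbol 5: (13 − 20.8)²/20.8 = 60.84/20.8 = 2.925
symbol 6: (28 − 28.6)²/28.6 = 0.36/28.6 = 0.013
symbol 7: (30 − 31.2)²/31.2 = 1.44/31.2 = 0.046
symbol 8: (39 − 31.2)²/31.2 = 60.84/31.2 = 1.950
symbol 9: (25 − 26)²/26 = 1/26 = 0.038
The largest term is for symbol 4: 4.54.

symbol 4, 4.54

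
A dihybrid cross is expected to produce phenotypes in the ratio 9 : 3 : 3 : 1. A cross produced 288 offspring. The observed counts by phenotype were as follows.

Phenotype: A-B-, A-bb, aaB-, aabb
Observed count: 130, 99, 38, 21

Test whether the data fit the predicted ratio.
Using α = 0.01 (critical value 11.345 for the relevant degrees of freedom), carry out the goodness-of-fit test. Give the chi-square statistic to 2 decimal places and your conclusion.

Ratio total = 16. Expected counts: 288×9/16 = 162, 288×3/16 = 54, 288×3/16 = 54, 288×1/16 = 18.
χ² = (130−162)²/162 + (99−54)²/54 + (38−54)²/54 + (21−18)²/18
   = 6.321 + 37.500 + 4.741 + 0.500
Sum = 49.06
df = 3. Since 49.06 > 11.345, we reject H₀.

49.06; reject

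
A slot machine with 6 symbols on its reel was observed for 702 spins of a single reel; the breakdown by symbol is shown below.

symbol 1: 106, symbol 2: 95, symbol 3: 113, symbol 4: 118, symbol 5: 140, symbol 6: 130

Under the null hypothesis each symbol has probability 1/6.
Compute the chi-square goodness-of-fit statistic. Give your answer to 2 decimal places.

11.28

Expected count for each of the 6 categories: 702/6 = 117.
symbol 1: (106 − 117)²/117 = 121/117 = 1.034
symbol 2: (95 − 117)²/117 = 484/117 = 4.137
symbol 3: (113 − 117)²/117 = 16/117 = 0.137
symbol 4: (118 − 117)²/117 = 1/117 = 0.009
symbol 5: (140 − 117)²/117 = 529/117 = 4.521
symbol 6: (130 − 117)²/117 = 169/117 = 1.444
Sum = 11.28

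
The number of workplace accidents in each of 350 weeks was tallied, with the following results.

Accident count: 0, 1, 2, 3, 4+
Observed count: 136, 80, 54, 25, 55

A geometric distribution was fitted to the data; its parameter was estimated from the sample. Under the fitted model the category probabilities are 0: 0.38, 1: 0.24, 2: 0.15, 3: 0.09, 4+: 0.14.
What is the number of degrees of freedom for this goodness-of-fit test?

3

There are k = 5 categories and 1 parameter estimated from the data, so df = 5 − 1 − 1 = 3.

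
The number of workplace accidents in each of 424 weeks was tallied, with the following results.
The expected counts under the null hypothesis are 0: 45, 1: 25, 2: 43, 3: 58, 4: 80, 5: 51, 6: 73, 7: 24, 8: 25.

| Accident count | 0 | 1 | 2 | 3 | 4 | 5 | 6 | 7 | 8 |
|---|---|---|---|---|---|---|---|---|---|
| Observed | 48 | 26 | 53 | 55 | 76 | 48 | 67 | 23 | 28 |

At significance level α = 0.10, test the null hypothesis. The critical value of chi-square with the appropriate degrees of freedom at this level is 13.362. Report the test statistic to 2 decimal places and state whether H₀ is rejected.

χ² = (48−45)²/45 + (26−25)²/25 + (53−43)²/43 + (55−58)²/58 + (76−80)²/80 + (48−51)²/51 + (67−73)²/73 + (23−24)²/24 + (28−25)²/25
   = 0.200 + 0.040 + 2.326 + 0.155 + 0.200 + 0.176 + 0.493 + 0.042 + 0.360
Sum = 3.99
df = 8. Since 3.99 < 13.362, we do not reject H₀.

3.99; do not reject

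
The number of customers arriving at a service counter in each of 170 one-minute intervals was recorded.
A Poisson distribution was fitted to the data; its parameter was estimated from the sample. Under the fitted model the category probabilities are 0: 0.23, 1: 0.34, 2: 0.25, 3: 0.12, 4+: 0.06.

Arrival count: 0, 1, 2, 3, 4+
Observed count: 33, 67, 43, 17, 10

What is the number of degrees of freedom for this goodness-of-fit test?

3

There are k = 5 categories and 1 parameter estimated from the data, so df = 5 − 1 − 1 = 3.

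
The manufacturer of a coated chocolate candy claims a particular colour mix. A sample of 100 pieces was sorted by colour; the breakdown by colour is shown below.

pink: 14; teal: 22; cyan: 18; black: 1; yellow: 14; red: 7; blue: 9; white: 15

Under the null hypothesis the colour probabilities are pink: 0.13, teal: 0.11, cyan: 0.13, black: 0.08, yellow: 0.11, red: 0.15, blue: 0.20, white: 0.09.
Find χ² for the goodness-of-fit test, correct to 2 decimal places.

Expected counts E_i = n·p_i: 100×0.13 = 13, 100×0.11 = 11, 100×0.13 = 13, 100×0.08 = 8, 100×0.11 = 11, 100×0.15 = 15, 100×0.20 = 20, 100×0.09 = 9.
χ² = (14−13)²/13 + (22−11)²/11 + (18−13)²/13 + (1−8)²/8 + (14−11)²/11 + (7−15)²/15 + (9−20)²/20 + (15−9)²/9
   = 0.077 + 11.000 + 1.923 + 6.125 + 0.818 + 4.267 + 6.050 + 4.000
Sum = 34.26

34.26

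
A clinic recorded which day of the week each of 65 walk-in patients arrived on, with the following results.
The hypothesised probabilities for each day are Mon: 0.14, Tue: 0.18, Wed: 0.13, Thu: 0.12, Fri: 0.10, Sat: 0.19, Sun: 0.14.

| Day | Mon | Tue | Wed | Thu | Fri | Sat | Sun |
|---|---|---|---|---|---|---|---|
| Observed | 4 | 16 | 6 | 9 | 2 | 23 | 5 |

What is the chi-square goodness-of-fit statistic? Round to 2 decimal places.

Expected counts E_i = n·p_i: 65×0.14 = 9.1, 65×0.18 = 11.7, 65×0.13 = 8.45, 65×0.12 = 7.8, 65×0.10 = 6.5, 65×0.19 = 12.35, 65×0.14 = 9.1.
χ² = (4−9.1)²/9.1 + (16−11.7)²/11.7 + (6−8.45)²/8.45 + (9−7.8)²/7.8 + (2−6.5)²/6.5 + (23−12.35)²/12.35 + (5−9.1)²/9.1
   = 2.858 + 1.580 + 0.710 + 0.185 + 3.115 + 9.184 + 1.847
Sum = 19.48

19.48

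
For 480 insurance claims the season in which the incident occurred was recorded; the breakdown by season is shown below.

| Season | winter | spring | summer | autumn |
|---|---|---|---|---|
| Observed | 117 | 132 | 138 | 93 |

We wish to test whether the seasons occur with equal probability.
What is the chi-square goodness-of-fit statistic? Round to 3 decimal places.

Expected count for each of the 4 categories: 480/4 = 120.
cat         O        E   (O−E)²/E
winter    117      120     0.0750
spring    132      120     1.2000
summer    138      120     2.7000
autumn     93      120     6.0750
Sum = 10.050

10.050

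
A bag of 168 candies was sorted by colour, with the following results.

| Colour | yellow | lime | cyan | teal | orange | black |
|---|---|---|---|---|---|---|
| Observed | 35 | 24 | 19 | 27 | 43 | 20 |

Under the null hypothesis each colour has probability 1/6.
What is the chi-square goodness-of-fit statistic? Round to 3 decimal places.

15.571

Under H₀ each category has probability 1/6, so each expected count is 168/6 = 28.
cat         O        E   (O−E)²/E
yellow     35       28     1.7500
lime       24       28     0.5714
cyan       19       28     2.8929
teal       27       28     0.0357
orange     43       28     8.0357
black      20       28     2.2857
Sum = 15.571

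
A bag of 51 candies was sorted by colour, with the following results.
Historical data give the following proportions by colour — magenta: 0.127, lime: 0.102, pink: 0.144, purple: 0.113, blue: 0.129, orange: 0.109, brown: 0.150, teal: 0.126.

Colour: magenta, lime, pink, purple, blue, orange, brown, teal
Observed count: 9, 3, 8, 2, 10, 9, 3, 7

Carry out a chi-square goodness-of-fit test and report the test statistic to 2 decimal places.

Expected counts E_i = n·p_i: 51×0.127 = 6.477, 51×0.102 = 5.202, 51×0.144 = 7.344, 51×0.113 = 5.763, 51×0.129 = 6.579, 51×0.109 = 5.559, 51×0.150 = 7.65, 51×0.126 = 6.426.
χ² = (9−6.477)²/6.477 + (3−5.202)²/5.202 + (8−7.344)²/7.344 + (2−5.763)²/5.763 + (10−6.579)²/6.579 + (9−5.559)²/5.559 + (3−7.65)²/7.65 + (7−6.426)²/6.426
   = 0.983 + 0.932 + 0.059 + 2.457 + 1.779 + 2.130 + 2.826 + 0.051
Sum = 11.22

11.22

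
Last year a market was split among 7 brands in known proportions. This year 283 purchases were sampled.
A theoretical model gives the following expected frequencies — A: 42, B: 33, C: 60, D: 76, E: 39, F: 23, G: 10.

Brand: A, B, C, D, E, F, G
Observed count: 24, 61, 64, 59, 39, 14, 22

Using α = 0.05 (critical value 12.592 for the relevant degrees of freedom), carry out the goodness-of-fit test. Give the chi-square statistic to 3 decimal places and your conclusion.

53.463; reject

A: (24 − 42)²/42 = 324/42 = 7.7143
B: (61 − 33)²/33 = 784/33 = 23.7576
C: (64 − 60)²/60 = 16/60 = 0.2667
D: (59 − 76)²/76 = 289/76 = 3.8026
E: (39 − 39)²/39 = 0/39 = 0.0000
F: (14 − 23)²/23 = 81/23 = 3.5217
G: (22 − 10)²/10 = 144/10 = 14.4000
Sum = 53.463
df = 6. Since 53.463 > 12.592, we reject H₀.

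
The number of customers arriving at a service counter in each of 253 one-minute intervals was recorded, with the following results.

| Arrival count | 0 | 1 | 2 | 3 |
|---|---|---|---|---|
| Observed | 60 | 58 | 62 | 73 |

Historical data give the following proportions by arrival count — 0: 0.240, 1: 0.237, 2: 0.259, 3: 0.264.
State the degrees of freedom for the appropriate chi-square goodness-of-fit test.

3

There are k = 4 categories and no parameters were estimated from the data, so df = 4 − 1 = 3.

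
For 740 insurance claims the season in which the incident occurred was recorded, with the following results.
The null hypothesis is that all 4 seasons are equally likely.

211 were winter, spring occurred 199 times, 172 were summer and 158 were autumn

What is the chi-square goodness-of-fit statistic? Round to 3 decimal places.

Expected count for each of the 4 categories: 740/4 = 185.
χ² = (211−185)²/185 + (199−185)²/185 + (172−185)²/185 + (158−185)²/185
   = 3.6541 + 1.0595 + 0.9135 + 3.9405
Sum = 9.568

9.568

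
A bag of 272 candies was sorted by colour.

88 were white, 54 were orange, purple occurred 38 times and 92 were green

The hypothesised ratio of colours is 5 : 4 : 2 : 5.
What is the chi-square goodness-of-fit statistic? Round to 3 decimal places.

Ratio total = 16. Expected counts: 272×5/16 = 85, 272×4/16 = 68, 272×2/16 = 34, 272×5/16 = 85.
χ² = (88−85)²/85 + (54−68)²/68 + (38−34)²/34 + (92−85)²/85
   = 0.1059 + 2.8824 + 0.4706 + 0.5765
Sum = 4.035

4.035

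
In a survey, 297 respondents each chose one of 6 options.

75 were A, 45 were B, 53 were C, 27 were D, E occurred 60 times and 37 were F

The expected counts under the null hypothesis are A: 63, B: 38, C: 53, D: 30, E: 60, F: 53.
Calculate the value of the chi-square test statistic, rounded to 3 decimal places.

8.705

χ² = (75−63)²/63 + (45−38)²/38 + (53−53)²/53 + (27−30)²/30 + (60−60)²/60 + (37−53)²/53
   = 2.2857 + 1.2895 + 0.0000 + 0.3000 + 0.0000 + 4.8302
Sum = 8.705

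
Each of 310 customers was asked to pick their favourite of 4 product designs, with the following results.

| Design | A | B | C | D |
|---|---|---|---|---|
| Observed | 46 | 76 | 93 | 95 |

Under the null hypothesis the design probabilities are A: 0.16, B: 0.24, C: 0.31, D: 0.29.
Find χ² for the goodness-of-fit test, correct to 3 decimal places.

Expected counts E_i = n·p_i: 310×0.16 = 49.6, 310×0.24 = 74.4, 310×0.31 = 96.1, 310×0.29 = 89.9.
cat         O        E   (O−E)²/E
A          46     49.6     0.2613
B          76     74.4     0.0344
C          93     96.1     0.1000
D          95     89.9     0.2893
Sum = 0.685

0.685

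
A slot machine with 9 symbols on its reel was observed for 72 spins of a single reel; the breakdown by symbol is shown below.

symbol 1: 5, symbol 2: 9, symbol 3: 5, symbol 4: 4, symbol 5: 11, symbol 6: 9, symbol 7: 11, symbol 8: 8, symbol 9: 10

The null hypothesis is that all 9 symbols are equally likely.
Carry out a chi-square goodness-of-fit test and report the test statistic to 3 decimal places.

Under H₀ each category has probability 1/9, so each expected count is 72/9 = 8.
χ² = (5−8)²/8 + (9−8)²/8 + (5−8)²/8 + (4−8)²/8 + (11−8)²/8 + (9−8)²/8 + (11−8)²/8 + (8−8)²/8 + (10−8)²/8
   = 1.1250 + 0.1250 + 1.1250 + 2.0000 + 1.1250 + 0.1250 + 1.1250 + 0.0000 + 0.5000
Sum = 7.250

7.250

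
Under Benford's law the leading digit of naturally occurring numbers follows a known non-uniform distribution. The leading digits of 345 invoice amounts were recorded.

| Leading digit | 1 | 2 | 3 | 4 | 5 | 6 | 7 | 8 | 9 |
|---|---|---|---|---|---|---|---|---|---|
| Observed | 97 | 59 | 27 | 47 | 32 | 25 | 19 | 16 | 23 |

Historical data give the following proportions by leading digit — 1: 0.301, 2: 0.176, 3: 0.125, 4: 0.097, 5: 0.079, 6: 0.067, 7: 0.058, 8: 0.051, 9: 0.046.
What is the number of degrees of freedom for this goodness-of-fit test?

There are k = 9 categories and no parameters were estimated from the data, so df = 9 − 1 = 8.

8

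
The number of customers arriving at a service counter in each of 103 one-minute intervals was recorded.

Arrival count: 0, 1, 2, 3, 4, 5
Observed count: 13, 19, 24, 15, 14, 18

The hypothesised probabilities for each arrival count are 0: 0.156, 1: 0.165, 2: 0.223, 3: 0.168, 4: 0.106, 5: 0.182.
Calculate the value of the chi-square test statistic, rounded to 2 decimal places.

Expected counts E_i = n·p_i: 103×0.156 = 16.068, 103×0.165 = 16.995, 103×0.223 = 22.969, 103×0.168 = 17.304, 103×0.106 = 10.918, 103×0.182 = 18.746.
0: (13 − 16.068)²/16.068 = 9.412624/16.068 = 0.586
1: (19 − 16.995)²/16.995 = 4.020025/16.995 = 0.237
2: (24 − 22.969)²/22.969 = 1.062961/22.969 = 0.046
3: (15 − 17.304)²/17.304 = 5.308416/17.304 = 0.307
4: (14 − 10.918)²/10.918 = 9.498724/10.918 = 0.870
5: (18 − 18.746)²/18.746 = 0.556516/18.746 = 0.030
Sum = 2.08

2.08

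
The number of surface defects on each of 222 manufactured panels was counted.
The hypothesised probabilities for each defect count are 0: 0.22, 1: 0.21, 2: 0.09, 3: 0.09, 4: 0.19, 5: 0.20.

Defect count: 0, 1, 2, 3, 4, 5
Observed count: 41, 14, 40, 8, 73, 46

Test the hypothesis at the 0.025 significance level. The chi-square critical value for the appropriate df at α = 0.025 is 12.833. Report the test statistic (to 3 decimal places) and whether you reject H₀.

73.903; reject

Expected counts E_i = n·p_i: 222×0.22 = 48.84, 222×0.21 = 46.62, 222×0.09 = 19.98, 222×0.09 = 19.98, 222×0.19 = 42.18, 222×0.20 = 44.4.
χ² = (41−48.84)²/48.84 + (14−46.62)²/46.62 + (40−19.98)²/19.98 + (8−19.98)²/19.98 + (73−42.18)²/42.18 + (46−44.4)²/44.4
   = 1.2585 + 22.8242 + 20.0601 + 7.1832 + 22.5195 + 0.0577
Sum = 73.903
df = 5. Since 73.903 > 12.833, we reject H₀.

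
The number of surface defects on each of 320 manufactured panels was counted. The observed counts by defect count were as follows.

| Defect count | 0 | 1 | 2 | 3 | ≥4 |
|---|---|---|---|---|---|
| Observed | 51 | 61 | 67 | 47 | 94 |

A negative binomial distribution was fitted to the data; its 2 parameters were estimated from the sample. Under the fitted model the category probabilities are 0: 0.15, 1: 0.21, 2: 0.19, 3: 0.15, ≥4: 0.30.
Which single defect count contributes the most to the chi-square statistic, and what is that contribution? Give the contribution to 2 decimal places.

2, 0.63

Expected counts E_i = n·p_i: 320×0.15 = 48, 320×0.21 = 67.2, 320×0.19 = 60.8, 320×0.15 = 48, 320×0.30 = 96.
χ² = (51−48)²/48 + (61−67.2)²/67.2 + (67−60.8)²/60.8 + (47−48)²/48 + (94−96)²/96
   = 0.188 + 0.572 + 0.632 + 0.021 + 0.042
The largest term is for 2: 0.63.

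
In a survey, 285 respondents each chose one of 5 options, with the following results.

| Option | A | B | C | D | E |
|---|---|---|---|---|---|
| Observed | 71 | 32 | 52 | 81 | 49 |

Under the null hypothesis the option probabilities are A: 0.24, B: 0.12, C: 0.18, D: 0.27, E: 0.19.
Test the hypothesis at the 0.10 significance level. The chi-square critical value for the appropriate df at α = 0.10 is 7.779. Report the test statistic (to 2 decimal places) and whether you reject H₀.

Expected counts E_i = n·p_i: 285×0.24 = 68.4, 285×0.12 = 34.2, 285×0.18 = 51.3, 285×0.27 = 76.95, 285×0.19 = 54.15.
A: (71 − 68.4)²/68.4 = 6.76/68.4 = 0.099
B: (32 − 34.2)²/34.2 = 4.84/34.2 = 0.142
C: (52 − 51.3)²/51.3 = 0.49/51.3 = 0.010
D: (81 − 76.95)²/76.95 = 16.4025/76.95 = 0.213
E: (49 − 54.15)²/54.15 = 26.5225/54.15 = 0.490
Sum = 0.95
df = 4. Since 0.95 < 7.779, we do not reject H₀.

0.95; do not reject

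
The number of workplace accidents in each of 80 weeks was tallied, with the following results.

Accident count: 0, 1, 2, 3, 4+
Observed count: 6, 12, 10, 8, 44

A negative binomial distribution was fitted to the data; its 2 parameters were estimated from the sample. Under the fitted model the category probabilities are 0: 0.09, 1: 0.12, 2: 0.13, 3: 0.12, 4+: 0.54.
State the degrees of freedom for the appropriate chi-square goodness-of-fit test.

There are k = 5 categories and 2 parameters estimated from the data, so df = 5 − 1 − 2 = 2.

2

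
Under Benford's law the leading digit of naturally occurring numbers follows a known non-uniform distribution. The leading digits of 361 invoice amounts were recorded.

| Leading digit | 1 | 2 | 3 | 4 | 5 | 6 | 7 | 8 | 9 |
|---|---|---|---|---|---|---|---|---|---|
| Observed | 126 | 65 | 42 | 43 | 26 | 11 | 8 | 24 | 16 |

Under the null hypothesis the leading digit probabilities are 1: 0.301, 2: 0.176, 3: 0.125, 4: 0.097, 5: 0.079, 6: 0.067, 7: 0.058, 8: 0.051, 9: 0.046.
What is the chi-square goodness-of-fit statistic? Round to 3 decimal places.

Expected counts E_i = n·p_i: 361×0.301 = 108.661, 361×0.176 = 63.536, 361×0.125 = 45.125, 361×0.097 = 35.017, 361×0.079 = 28.519, 361×0.067 = 24.187, 361×0.058 = 20.938, 361×0.051 = 18.411, 361×0.046 = 16.606.
1: (126 − 108.661)²/108.661 = 300.640921/108.661 = 2.7668
2: (65 − 63.536)²/63.536 = 2.143296/63.536 = 0.0337
3: (42 − 45.125)²/45.125 = 9.765625/45.125 = 0.2164
4: (43 − 35.017)²/35.017 = 63.728289/35.017 = 1.8199
5: (26 − 28.519)²/28.519 = 6.345361/28.519 = 0.2225
6: (11 − 24.187)²/24.187 = 173.896969/24.187 = 7.1897
7: (8 − 20.938)²/20.938 = 167.391844/20.938 = 7.9946
8: (24 − 18.411)²/18.411 = 31.236921/18.411 = 1.6966
9: (16 − 16.606)²/16.606 = 0.367236/16.606 = 0.0221
Sum = 21.962

21.962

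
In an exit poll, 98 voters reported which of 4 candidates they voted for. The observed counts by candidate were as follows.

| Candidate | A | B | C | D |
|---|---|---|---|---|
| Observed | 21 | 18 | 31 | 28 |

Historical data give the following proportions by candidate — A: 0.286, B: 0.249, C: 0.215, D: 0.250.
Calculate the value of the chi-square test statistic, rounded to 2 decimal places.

8.62

Expected counts E_i = n·p_i: 98×0.286 = 28.028, 98×0.249 = 24.402, 98×0.215 = 21.07, 98×0.250 = 24.5.
cat         O        E   (O−E)²/E
A          21   28.028      1.762
B          18   24.402      1.680
C          31    21.07      4.680
D          28     24.5      0.500
Sum = 8.62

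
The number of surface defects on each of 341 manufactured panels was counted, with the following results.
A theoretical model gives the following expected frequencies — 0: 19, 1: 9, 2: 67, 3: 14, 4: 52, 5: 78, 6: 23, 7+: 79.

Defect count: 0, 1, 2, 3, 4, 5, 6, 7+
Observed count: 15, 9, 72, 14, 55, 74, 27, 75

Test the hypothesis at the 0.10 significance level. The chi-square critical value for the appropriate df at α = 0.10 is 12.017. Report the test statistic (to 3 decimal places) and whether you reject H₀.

cat         O        E   (O−E)²/E
0          15       19     0.8421
1           9        9     0.0000
2          72       67     0.3731
3          14       14     0.0000
4          55       52     0.1731
5          74       78     0.2051
6          27       23     0.6957
7+         75       79     0.2025
Sum = 2.492
df = 7. Since 2.492 < 12.017, we do not reject H₀.

2.492; do not reject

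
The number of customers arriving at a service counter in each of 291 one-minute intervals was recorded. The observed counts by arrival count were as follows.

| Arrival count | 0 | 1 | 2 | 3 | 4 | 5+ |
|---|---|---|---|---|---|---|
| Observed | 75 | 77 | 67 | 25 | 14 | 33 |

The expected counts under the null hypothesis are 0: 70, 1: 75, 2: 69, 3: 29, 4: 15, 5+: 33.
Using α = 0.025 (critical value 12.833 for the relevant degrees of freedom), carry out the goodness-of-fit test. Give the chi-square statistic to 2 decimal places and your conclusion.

cat         O        E   (O−E)²/E
0          75       70      0.357
1          77       75      0.053
2          67       69      0.058
3          25       29      0.552
4          14       15      0.067
5+         33       33      0.000
Sum = 1.09
df = 5. Since 1.09 < 12.833, we do not reject H₀.

1.09; do not reject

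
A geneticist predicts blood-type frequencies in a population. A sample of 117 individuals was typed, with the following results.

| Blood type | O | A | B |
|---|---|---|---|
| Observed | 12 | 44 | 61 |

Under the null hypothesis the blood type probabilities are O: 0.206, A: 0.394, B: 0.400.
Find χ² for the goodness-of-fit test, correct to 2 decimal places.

Expected counts E_i = n·p_i: 117×0.206 = 24.102, 117×0.394 = 46.098, 117×0.400 = 46.8.
O: (12 − 24.102)²/24.102 = 146.458404/24.102 = 6.077
A: (44 − 46.098)²/46.098 = 4.401604/46.098 = 0.095
B: (61 − 46.8)²/46.8 = 201.64/46.8 = 4.309
Sum = 10.48

10.48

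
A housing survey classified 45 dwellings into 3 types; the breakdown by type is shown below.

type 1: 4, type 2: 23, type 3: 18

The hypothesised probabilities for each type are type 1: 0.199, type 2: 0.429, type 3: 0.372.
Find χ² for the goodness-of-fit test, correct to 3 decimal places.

Expected counts E_i = n·p_i: 45×0.199 = 8.955, 45×0.429 = 19.305, 45×0.372 = 16.74.
cat         O        E   (O−E)²/E
type 1      4    8.955     2.7417
type 2     23   19.305     0.7072
type 3     18    16.74     0.0948
Sum = 3.544

3.544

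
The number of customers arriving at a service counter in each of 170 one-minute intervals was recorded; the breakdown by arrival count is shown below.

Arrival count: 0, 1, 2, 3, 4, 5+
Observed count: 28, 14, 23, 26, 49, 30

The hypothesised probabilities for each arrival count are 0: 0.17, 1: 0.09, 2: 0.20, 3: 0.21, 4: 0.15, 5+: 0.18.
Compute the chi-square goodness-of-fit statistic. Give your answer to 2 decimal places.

Expected counts E_i = n·p_i: 170×0.17 = 28.9, 170×0.09 = 15.3, 170×0.20 = 34, 170×0.21 = 35.7, 170×0.15 = 25.5, 170×0.18 = 30.6.
χ² = (28−28.9)²/28.9 + (14−15.3)²/15.3 + (23−34)²/34 + (26−35.7)²/35.7 + (49−25.5)²/25.5 + (30−30.6)²/30.6
   = 0.028 + 0.110 + 3.559 + 2.636 + 21.657 + 0.012
Sum = 28.00

28.00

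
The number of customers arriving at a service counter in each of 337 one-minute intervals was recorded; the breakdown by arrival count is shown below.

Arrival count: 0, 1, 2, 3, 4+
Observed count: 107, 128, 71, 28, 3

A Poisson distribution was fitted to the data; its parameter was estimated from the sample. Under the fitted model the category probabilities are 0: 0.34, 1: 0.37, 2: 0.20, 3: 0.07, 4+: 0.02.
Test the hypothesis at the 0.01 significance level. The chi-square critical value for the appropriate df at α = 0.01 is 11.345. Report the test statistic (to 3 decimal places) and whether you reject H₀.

3.681; do not reject

Expected counts E_i = n·p_i: 337×0.34 = 114.58, 337×0.37 = 124.69, 337×0.20 = 67.4, 337×0.07 = 23.59, 337×0.02 = 6.74.
χ² = (107−114.58)²/114.58 + (128−124.69)²/124.69 + (71−67.4)²/67.4 + (28−23.59)²/23.59 + (3−6.74)²/6.74
   = 0.5015 + 0.0879 + 0.1923 + 0.8244 + 2.0753
Sum = 3.681
df = 3. Since 3.681 < 11.345, we do not reject H₀.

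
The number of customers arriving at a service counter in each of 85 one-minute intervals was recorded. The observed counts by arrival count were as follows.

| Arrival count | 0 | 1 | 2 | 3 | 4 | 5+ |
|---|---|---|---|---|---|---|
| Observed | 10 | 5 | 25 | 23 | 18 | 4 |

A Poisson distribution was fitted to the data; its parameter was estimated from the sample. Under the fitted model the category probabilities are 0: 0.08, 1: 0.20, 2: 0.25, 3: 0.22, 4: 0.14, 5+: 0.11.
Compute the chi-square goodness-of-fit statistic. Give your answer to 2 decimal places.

Expected counts E_i = n·p_i: 85×0.08 = 6.8, 85×0.20 = 17, 85×0.25 = 21.25, 85×0.22 = 18.7, 85×0.14 = 11.9, 85×0.11 = 9.35.
0: (10 − 6.8)²/6.8 = 10.24/6.8 = 1.506
1: (5 − 17)²/17 = 144/17 = 8.471
2: (25 − 21.25)²/21.25 = 14.0625/21.25 = 0.662
3: (23 − 18.7)²/18.7 = 18.49/18.7 = 0.989
4: (18 − 11.9)²/11.9 = 37.21/11.9 = 3.127
5+: (4 − 9.35)²/9.35 = 28.6225/9.35 = 3.061
Sum = 17.82

17.82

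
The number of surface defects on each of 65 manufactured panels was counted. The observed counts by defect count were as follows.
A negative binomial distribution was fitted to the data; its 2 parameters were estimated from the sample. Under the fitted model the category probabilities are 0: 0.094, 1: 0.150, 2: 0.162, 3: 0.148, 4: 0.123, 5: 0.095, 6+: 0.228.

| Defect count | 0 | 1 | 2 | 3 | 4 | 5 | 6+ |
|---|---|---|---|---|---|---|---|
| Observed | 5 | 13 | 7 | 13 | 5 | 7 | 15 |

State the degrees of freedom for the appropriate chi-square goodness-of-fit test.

4

There are k = 7 categories and 2 parameters estimated from the data, so df = 7 − 1 − 2 = 4.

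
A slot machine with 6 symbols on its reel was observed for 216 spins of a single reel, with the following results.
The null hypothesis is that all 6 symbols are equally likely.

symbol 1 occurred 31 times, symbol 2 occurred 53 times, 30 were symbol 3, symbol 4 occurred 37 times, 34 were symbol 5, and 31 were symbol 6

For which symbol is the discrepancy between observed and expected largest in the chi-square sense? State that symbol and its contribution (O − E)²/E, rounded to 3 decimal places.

Under H₀ each category has probability 1/6, so each expected count is 216/6 = 36.
cat           O        E   (O−E)²/E
symbol 1     31       36     0.6944
symbol 2     53       36     8.0278
symbol 3     30       36     1.0000
symbol 4     37       36     0.0278
symbol 5     34       36     0.1111
symbol 6     31       36     0.6944
The largest term is for symbol 2: 8.028.

symbol 2, 8.028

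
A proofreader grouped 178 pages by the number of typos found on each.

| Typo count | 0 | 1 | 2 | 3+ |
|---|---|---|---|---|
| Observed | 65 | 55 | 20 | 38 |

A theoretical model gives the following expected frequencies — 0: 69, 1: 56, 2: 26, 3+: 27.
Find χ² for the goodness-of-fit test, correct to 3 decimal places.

6.116

cat         O        E   (O−E)²/E
0          65       69     0.2319
1          55       56     0.0179
2          20       26     1.3846
3+         38       27     4.4815
Sum = 6.116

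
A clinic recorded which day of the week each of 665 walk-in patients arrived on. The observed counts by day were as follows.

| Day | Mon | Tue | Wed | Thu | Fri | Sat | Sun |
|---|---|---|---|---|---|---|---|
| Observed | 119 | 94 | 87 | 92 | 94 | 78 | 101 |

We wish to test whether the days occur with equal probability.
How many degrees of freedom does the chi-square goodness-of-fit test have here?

There are k = 7 categories and no parameters were estimated from the data, so df = 7 − 1 = 6.

6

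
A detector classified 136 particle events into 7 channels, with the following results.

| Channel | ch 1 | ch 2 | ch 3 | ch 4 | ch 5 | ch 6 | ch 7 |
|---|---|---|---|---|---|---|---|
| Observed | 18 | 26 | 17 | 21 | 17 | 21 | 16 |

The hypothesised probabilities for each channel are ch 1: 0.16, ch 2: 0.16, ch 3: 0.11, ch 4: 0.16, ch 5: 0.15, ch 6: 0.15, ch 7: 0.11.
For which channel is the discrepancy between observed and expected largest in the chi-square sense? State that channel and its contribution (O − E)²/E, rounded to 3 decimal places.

Expected counts E_i = n·p_i: 136×0.16 = 21.76, 136×0.16 = 21.76, 136×0.11 = 14.96, 136×0.16 = 21.76, 136×0.15 = 20.4, 136×0.15 = 20.4, 136×0.11 = 14.96.
cat         O        E   (O−E)²/E
ch 1       18    21.76     0.6497
ch 2       26    21.76     0.8262
ch 3       17    14.96     0.2782
ch 4       21    21.76     0.0265
ch 5       17     20.4     0.5667
ch 6       21     20.4     0.0176
ch 7       16    14.96     0.0723
The largest term is for ch 2: 0.826.

ch 2, 0.826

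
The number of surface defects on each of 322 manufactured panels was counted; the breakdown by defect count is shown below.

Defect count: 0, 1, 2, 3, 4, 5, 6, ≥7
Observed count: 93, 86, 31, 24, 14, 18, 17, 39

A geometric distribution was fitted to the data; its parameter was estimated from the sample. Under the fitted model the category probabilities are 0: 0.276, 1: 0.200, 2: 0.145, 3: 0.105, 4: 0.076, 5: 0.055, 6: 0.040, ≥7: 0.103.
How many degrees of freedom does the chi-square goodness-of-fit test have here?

There are k = 8 categories and 1 parameter estimated from the data, so df = 8 − 1 − 1 = 6.

6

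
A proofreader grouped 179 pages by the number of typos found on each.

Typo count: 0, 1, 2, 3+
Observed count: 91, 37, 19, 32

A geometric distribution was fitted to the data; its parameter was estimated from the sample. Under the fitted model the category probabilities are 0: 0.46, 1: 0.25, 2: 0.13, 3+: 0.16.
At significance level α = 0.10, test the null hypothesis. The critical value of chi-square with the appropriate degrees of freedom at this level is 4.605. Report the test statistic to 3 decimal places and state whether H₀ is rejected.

Expected counts E_i = n·p_i: 179×0.46 = 82.34, 179×0.25 = 44.75, 179×0.13 = 23.27, 179×0.16 = 28.64.
0: (91 − 82.34)²/82.34 = 74.9956/82.34 = 0.9108
1: (37 − 44.75)²/44.75 = 60.0625/44.75 = 1.3422
2: (19 − 23.27)²/23.27 = 18.2329/23.27 = 0.7835
3+: (32 − 28.64)²/28.64 = 11.2896/28.64 = 0.3942
Sum = 3.431
df = 2. Since 3.431 < 4.605, we do not reject H₀.

3.431; do not reject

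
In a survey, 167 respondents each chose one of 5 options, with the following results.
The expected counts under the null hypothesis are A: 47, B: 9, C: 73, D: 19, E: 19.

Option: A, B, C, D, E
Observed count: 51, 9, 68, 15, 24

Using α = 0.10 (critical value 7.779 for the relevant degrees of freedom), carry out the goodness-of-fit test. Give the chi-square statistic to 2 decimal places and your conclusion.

cat         O        E   (O−E)²/E
A          51       47      0.340
B           9        9      0.000
C          68       73      0.342
D          15       19      0.842
E          24       19      1.316
Sum = 2.84
df = 4. Since 2.84 < 7.779, we do not reject H₀.

2.84; do not reject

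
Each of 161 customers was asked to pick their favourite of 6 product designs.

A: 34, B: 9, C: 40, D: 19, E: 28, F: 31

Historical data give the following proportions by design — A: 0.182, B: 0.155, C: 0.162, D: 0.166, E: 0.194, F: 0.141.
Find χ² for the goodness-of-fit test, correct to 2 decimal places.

23.98

Expected counts E_i = n·p_i: 161×0.182 = 29.302, 161×0.155 = 24.955, 161×0.162 = 26.082, 161×0.166 = 26.726, 161×0.194 = 31.234, 161×0.141 = 22.701.
χ² = (34−29.302)²/29.302 + (9−24.955)²/24.955 + (40−26.082)²/26.082 + (19−26.726)²/26.726 + (28−31.234)²/31.234 + (31−22.701)²/22.701
   = 0.753 + 10.201 + 7.427 + 2.233 + 0.335 + 3.034
Sum = 23.98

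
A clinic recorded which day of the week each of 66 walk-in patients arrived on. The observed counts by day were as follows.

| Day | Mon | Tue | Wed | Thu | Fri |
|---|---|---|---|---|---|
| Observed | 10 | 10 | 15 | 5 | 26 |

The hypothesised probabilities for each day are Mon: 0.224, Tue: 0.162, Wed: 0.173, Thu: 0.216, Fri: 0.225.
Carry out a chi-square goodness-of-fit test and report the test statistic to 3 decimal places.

17.098

Expected counts E_i = n·p_i: 66×0.224 = 14.784, 66×0.162 = 10.692, 66×0.173 = 11.418, 66×0.216 = 14.256, 66×0.225 = 14.85.
χ² = (10−14.784)²/14.784 + (10−10.692)²/10.692 + (15−11.418)²/11.418 + (5−14.256)²/14.256 + (26−14.85)²/14.85
   = 1.5481 + 0.0448 + 1.1237 + 6.0096 + 8.3719
Sum = 17.098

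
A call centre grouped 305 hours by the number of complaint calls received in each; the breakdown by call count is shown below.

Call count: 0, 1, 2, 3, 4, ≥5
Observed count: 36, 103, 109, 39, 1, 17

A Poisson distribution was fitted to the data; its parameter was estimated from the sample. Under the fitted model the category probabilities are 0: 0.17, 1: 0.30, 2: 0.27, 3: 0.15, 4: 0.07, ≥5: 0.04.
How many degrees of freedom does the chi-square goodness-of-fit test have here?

4

There are k = 6 categories and 1 parameter estimated from the data, so df = 6 − 1 − 1 = 4.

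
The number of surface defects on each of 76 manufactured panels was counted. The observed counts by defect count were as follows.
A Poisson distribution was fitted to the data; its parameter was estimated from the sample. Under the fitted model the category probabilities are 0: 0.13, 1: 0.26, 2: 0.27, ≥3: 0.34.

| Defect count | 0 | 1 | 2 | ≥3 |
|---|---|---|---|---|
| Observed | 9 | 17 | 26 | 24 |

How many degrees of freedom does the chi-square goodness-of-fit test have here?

There are k = 4 categories and 1 parameter estimated from the data, so df = 4 − 1 − 1 = 2.

2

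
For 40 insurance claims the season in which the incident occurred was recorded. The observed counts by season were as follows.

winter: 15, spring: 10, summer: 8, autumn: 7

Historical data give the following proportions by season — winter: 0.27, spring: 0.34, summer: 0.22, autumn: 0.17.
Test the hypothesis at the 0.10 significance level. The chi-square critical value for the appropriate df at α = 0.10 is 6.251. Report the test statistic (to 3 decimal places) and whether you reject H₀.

2.665; do not reject

Expected counts E_i = n·p_i: 40×0.27 = 10.8, 40×0.34 = 13.6, 40×0.22 = 8.8, 40×0.17 = 6.8.
cat         O        E   (O−E)²/E
winter     15     10.8     1.6333
spring     10     13.6     0.9529
summer      8      8.8     0.0727
autumn      7      6.8     0.0059
Sum = 2.665
df = 3. Since 2.665 < 6.251, we do not reject H₀.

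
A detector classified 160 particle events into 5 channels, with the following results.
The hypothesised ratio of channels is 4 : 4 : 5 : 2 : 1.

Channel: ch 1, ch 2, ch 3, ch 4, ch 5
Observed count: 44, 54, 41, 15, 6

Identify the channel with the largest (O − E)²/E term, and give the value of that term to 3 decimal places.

ch 2, 4.900

Ratio total = 16. Expected counts: 160×4/16 = 40, 160×4/16 = 40, 160×5/16 = 50, 160×2/16 = 20, 160×1/16 = 10.
ch 1: (44 − 40)²/40 = 16/40 = 0.4000
ch 2: (54 − 40)²/40 = 196/40 = 4.9000
ch 3: (41 − 50)²/50 = 81/50 = 1.6200
ch 4: (15 − 20)²/20 = 25/20 = 1.2500
ch 5: (6 − 10)²/10 = 16/10 = 1.6000
The largest term is for ch 2: 4.900.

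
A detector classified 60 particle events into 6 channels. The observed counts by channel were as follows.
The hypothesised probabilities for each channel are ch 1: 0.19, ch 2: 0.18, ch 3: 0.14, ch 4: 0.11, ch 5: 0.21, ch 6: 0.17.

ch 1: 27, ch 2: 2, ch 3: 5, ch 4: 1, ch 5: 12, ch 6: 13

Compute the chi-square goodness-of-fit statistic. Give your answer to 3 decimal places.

35.443

Expected counts E_i = n·p_i: 60×0.19 = 11.4, 60×0.18 = 10.8, 60×0.14 = 8.4, 60×0.11 = 6.6, 60×0.21 = 12.6, 60×0.17 = 10.2.
cat         O        E   (O−E)²/E
ch 1       27     11.4    21.3474
ch 2        2     10.8     7.1704
ch 3        5      8.4     1.3762
ch 4        1      6.6     4.7515
ch 5       12     12.6     0.0286
ch 6       13     10.2     0.7686
Sum = 35.443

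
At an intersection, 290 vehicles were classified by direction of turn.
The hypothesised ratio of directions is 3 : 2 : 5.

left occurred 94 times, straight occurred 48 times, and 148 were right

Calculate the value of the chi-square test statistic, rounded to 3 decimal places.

2.349

Ratio total = 10. Expected counts: 290×3/10 = 87, 290×2/10 = 58, 290×5/10 = 145.
left: (94 − 87)²/87 = 49/87 = 0.5632
straight: (48 − 58)²/58 = 100/58 = 1.7241
right: (148 − 145)²/145 = 9/145 = 0.0621
Sum = 2.349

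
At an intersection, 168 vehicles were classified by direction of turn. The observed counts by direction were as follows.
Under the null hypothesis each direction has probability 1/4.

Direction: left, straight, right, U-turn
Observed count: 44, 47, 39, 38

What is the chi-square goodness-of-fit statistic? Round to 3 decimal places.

Under H₀ each category has probability 1/4, so each expected count is 168/4 = 42.
left: (44 − 42)²/42 = 4/42 = 0.0952
straight: (47 − 42)²/42 = 25/42 = 0.5952
right: (39 − 42)²/42 = 9/42 = 0.2143
U-turn: (38 − 42)²/42 = 16/42 = 0.3810
Sum = 1.286

1.286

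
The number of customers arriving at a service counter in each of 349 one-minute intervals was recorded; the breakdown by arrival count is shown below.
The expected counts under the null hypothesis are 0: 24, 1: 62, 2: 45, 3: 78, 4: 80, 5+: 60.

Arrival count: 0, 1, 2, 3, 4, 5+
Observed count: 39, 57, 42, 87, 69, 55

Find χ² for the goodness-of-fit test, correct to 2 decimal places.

cat         O        E   (O−E)²/E
0          39       24      9.375
1          57       62      0.403
2          42       45      0.200
3          87       78      1.038
4          69       80      1.513
5+         55       60      0.417
Sum = 12.95

12.95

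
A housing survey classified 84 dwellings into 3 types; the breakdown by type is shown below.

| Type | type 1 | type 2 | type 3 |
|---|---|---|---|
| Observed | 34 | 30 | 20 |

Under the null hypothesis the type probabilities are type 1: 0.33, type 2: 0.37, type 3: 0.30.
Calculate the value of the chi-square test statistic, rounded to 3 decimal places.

Expected counts E_i = n·p_i: 84×0.33 = 27.72, 84×0.37 = 31.08, 84×0.30 = 25.2.
cat         O        E   (O−E)²/E
type 1     34    27.72     1.4227
type 2     30    31.08     0.0375
type 3     20     25.2     1.0730
Sum = 2.533

2.533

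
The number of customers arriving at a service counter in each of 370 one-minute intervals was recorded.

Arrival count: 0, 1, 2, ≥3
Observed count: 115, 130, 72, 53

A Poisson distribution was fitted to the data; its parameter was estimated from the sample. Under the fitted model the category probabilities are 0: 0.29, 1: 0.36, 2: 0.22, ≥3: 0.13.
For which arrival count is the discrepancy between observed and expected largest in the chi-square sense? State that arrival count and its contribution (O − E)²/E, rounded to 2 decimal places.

Expected counts E_i = n·p_i: 370×0.29 = 107.3, 370×0.36 = 133.2, 370×0.22 = 81.4, 370×0.13 = 48.1.
0: (115 − 107.3)²/107.3 = 59.29/107.3 = 0.553
1: (130 − 133.2)²/133.2 = 10.24/133.2 = 0.077
2: (72 − 81.4)²/81.4 = 88.36/81.4 = 1.086
≥3: (53 − 48.1)²/48.1 = 24.01/48.1 = 0.499
The largest term is for 2: 1.09.

2, 1.09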